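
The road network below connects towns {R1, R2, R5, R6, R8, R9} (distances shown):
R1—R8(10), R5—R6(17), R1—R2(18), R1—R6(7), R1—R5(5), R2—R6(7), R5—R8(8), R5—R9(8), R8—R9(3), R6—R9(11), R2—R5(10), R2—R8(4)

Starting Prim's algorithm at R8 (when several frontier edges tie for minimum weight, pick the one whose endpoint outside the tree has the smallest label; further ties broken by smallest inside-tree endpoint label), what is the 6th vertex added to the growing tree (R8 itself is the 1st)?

R5

Prim, starting at R8.
Step 1: frontier [R8—R9 3, R2—R8 4, R5—R8 8, R1—R8 10] → take R8—R9 (3); add R9.
Step 2: frontier [R2—R8 4, R5—R8 8, R1—R8 10, R5—R9 8, R6—R9 11] → take R2—R8 (4); add R2.
Step 3: frontier [R2—R6 7, R2—R5 10, R1—R2 18, R5—R8 8, R1—R8 10, R5—R9 8, R6—R9 11] → take R2—R6 (7); add R6.
Step 4: frontier [R2—R5 10, R1—R2 18, R1—R6 7, R5—R6 17, R5—R8 8, R1—R8 10, R5—R9 8] → take R1—R6 (7); add R1.
Step 5: frontier [R1—R5 5, R2—R5 10, R5—R6 17, R5—R8 8, R5—R9 8] → take R1—R5 (5); add R5.
Vertex order: R8, R9, R2, R6, R1, R5. The 6th vertex is R5.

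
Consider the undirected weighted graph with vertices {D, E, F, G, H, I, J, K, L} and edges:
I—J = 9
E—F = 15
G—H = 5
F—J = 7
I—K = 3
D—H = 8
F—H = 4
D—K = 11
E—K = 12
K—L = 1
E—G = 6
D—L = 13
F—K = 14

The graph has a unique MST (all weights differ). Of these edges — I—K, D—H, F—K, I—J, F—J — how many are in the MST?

Sort edges by weight, then run Kruskal:
K—L (1): add — endpoints in different components.
I—K (3): add — endpoints in different components.
F—H (4): add — endpoints in different components.
G—H (5): add — endpoints in different components.
E—G (6): add — endpoints in different components.
F—J (7): add — endpoints in different components.
D—H (8): add — endpoints in different components.
I—J (9): add — endpoints in different components.
MST edge set: {K—L, I—K, F—H, G—H, E—G, F—J, D—H, I—J}.
Of the listed edges, {I—K, D—H, I—J, F—J} are in the MST → 4.

4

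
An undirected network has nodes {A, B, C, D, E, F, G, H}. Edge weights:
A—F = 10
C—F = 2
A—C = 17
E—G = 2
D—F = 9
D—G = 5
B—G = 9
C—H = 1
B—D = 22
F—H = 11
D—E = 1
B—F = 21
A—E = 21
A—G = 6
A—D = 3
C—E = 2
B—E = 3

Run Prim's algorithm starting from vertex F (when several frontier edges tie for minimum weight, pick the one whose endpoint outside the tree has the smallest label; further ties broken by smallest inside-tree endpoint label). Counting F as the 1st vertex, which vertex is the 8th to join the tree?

B

Prim, starting at F.
Step 1: cheapest edge leaving the tree is C—F (2); add C.
Step 2: cheapest edge leaving the tree is C—H (1); add H.
Step 3: cheapest edge leaving the tree is C—E (2); add E.
Step 4: cheapest edge leaving the tree is D—E (1); add D.
Step 5: cheapest edge leaving the tree is E—G (2); add G.
Step 6: cheapest edge leaving the tree is A—D (3); add A.
Step 7: cheapest edge leaving the tree is B—E (3); add B.
Vertex order: F, C, H, E, D, G, A, B. The 8th vertex is B.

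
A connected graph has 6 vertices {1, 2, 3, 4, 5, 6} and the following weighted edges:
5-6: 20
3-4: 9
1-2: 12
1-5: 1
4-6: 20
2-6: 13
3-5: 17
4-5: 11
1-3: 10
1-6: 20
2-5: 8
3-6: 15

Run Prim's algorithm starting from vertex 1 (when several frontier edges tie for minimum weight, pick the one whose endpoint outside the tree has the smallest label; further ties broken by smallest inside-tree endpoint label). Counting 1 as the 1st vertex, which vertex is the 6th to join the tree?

Prim's algorithm from 1:
Step 1: frontier [1-5 1, 1-3 10, 1-2 12, 1-6 20] → take 1-5 (1); add 5.
Step 2: frontier [1-3 10, 1-2 12, 1-6 20, 2-5 8, 4-5 11, 3-5 17, 5-6 20] → take 2-5 (8); add 2.
Step 3: frontier [1-3 10, 1-6 20, 2-6 13, 4-5 11, 3-5 17, 5-6 20] → take 1-3 (10); add 3.
Step 4: frontier [1-6 20, 2-6 13, 3-4 9, 3-6 15, 4-5 11, 5-6 20] → take 3-4 (9); add 4.
Step 5: frontier [1-6 20, 2-6 13, 3-6 15, 4-6 20, 5-6 20] → take 2-6 (13); add 6.
Vertex order: 1, 5, 2, 3, 4, 6. The 6th vertex is 6.

6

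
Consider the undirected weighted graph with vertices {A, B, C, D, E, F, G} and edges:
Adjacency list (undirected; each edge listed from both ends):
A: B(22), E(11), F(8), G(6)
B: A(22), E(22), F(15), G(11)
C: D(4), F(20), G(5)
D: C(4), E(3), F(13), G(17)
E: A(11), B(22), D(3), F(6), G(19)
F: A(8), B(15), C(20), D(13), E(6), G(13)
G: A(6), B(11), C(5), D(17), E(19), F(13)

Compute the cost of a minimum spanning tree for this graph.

Kruskal's algorithm — process edges by increasing weight (ties by edge label):
D E (3): add. Components now {A} {B} {C} {D,E} {F} {G}
C D (4): add. Components now {A} {B} {C,D,E} {F} {G}
C G (5): add. Components now {A} {B} {C,D,E,G} {F}
A G (6): add. Components now {A,C,D,E,G} {B} {F}
E F (6): add. Components now {A,C,D,E,F,G} {B}
A F (8): skip — A and F already connected.
A E (11): skip — A and E already connected.
B G (11): add. Components now {A,B,C,D,E,F,G}
MST edges: D E, C D, C G, A G, E F, B G; total weight 3+4+5+6+6+11 = 35.

35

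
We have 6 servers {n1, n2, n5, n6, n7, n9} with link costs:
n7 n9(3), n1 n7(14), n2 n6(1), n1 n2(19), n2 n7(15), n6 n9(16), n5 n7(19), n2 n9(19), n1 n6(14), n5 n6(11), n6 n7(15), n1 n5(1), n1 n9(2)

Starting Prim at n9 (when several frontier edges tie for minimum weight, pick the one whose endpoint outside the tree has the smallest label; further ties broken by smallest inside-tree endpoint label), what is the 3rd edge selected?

Prim's algorithm from n9:
Step 1: frontier [n1 n9 2, n7 n9 3, n6 n9 16, n2 n9 19] → take n1 n9 (2); add n1.
Step 2: frontier [n1 n5 1, n1 n6 14, n1 n7 14, n1 n2 19, n7 n9 3, n6 n9 16, n2 n9 19] → take n1 n5 (1); add n5.
Step 3: frontier [n1 n6 14, n1 n7 14, n1 n2 19, n5 n6 11, n5 n7 19, n7 n9 3, n6 n9 16, n2 n9 19] → take n7 n9 (3); add n7.
Step 4: frontier [n1 n6 14, n1 n2 19, n5 n6 11, n2 n7 15, n6 n7 15, n6 n9 16, n2 n9 19] → take n5 n6 (11); add n6.
Step 5: frontier [n1 n2 19, n2 n6 1, n2 n7 15, n2 n9 19] → take n2 n6 (1); add n2.
The 3rd edge added is n7 n9.

n7-n9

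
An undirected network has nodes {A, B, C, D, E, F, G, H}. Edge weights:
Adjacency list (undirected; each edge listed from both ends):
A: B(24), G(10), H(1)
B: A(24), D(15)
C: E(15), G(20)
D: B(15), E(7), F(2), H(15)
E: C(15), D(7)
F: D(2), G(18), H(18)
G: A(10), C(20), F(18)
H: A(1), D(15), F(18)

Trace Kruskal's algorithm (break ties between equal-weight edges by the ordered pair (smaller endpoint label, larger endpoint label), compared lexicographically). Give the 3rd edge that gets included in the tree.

Kruskal: consider edges lightest-first.
A-H (1): add — endpoints in different components.
D-F (2): add — endpoints in different components.
D-E (7): add — endpoints in different components.
A-G (10): add — endpoints in different components.
B-D (15): add — endpoints in different components.
C-E (15): add — endpoints in different components.
D-H (15): add — endpoints in different components.
The 3rd edge added is D-E.

D-E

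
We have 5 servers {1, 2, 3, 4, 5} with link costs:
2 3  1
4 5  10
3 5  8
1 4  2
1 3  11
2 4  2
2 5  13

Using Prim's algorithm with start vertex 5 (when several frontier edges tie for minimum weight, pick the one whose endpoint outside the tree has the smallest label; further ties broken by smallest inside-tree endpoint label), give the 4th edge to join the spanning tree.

Grow the tree from 5 using Prim:
Step 1: frontier [3 5 8, 4 5 10, 2 5 13] → take 3 5 (8); add 3.
Step 2: frontier [2 3 1, 1 3 11, 4 5 10, 2 5 13] → take 2 3 (1); add 2.
Step 3: frontier [2 4 2, 1 3 11, 4 5 10] → take 2 4 (2); add 4.
Step 4: frontier [1 3 11, 1 4 2] → take 1 4 (2); add 1.
The 4th edge added is 1 4.

1-4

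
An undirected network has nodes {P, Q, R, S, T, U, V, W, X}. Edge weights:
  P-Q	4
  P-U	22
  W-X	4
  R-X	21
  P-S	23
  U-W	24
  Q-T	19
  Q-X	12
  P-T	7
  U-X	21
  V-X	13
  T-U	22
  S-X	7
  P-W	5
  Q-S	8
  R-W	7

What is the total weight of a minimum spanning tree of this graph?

68

Grow the tree from X using Prim:
Step 1: cheapest edge leaving the tree is W-X (4); add W.
Step 2: cheapest edge leaving the tree is P-W (5); add P.
Step 3: cheapest edge leaving the tree is P-Q (4); add Q.
Step 4: cheapest edge leaving the tree is R-W (7); add R.
Step 5: cheapest edge leaving the tree is S-X (7); add S.
Step 6: cheapest edge leaving the tree is P-T (7); add T.
Step 7: cheapest edge leaving the tree is V-X (13); add V.
Step 8: cheapest edge leaving the tree is U-X (21); add U.
MST edges: W-X, P-W, P-Q, R-W, S-X, P-T, V-X, U-X; total weight 4+5+4+7+7+7+13+21 = 68.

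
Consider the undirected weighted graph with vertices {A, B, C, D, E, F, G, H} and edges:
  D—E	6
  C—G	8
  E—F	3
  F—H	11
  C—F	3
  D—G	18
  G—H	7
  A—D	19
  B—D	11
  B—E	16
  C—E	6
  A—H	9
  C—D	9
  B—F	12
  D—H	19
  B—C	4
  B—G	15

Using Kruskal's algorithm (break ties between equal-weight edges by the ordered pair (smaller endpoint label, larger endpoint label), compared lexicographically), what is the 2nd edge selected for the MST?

Kruskal: consider edges lightest-first.
C—F (3): add — endpoints in different components.
E—F (3): add — endpoints in different components.
B—C (4): add — endpoints in different components.
C—E (6): skip — C and E already connected.
D—E (6): add — endpoints in different components.
G—H (7): add — endpoints in different components.
C—G (8): add — endpoints in different components.
A—H (9): add — endpoints in different components.
The 2nd edge added is E—F.

E-F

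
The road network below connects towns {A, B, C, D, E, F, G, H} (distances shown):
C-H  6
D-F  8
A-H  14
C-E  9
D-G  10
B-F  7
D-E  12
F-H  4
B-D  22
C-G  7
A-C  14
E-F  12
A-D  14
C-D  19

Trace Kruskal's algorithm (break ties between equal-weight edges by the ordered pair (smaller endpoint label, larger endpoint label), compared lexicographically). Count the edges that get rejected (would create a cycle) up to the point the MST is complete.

3

Kruskal's algorithm — process edges by increasing weight (ties by edge label):
F-H (4): add — endpoints in different components.
C-H (6): add — endpoints in different components.
B-F (7): add — endpoints in different components.
C-G (7): add — endpoints in different components.
D-F (8): add — endpoints in different components.
C-E (9): add — endpoints in different components.
D-G (10): skip — D and G already connected.
D-E (12): skip — D and E already connected.
E-F (12): skip — E and F already connected.
A-C (14): add — endpoints in different components.
Edges rejected before the tree was complete: 3.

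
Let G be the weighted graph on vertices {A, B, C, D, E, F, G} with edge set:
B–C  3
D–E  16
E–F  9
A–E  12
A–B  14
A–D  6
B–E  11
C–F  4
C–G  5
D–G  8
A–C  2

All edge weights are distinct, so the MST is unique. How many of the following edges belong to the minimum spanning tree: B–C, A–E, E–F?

2

Kruskal: consider edges lightest-first.
A–C (2): add — endpoints in different components.
B–C (3): add — endpoints in different components.
C–F (4): add — endpoints in different components.
C–G (5): add — endpoints in different components.
A–D (6): add — endpoints in different components.
D–G (8): skip — D and G already connected.
E–F (9): add — endpoints in different components.
MST edge set: {A–C, B–C, C–F, C–G, A–D, E–F}.
Of the listed edges, {B–C, E–F} are in the MST → 2.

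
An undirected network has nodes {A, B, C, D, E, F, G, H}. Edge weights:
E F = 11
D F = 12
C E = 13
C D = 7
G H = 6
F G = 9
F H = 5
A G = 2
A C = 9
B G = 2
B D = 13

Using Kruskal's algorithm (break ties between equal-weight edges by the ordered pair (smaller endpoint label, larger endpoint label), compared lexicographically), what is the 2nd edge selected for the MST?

B-G

Kruskal: consider edges lightest-first.
A G (2): add — endpoints in different components.
B G (2): add — endpoints in different components.
F H (5): add — endpoints in different components.
G H (6): add — endpoints in different components.
C D (7): add — endpoints in different components.
A C (9): add — endpoints in different components.
F G (9): skip — F and G already connected.
E F (11): add — endpoints in different components.
The 2nd edge added is B G.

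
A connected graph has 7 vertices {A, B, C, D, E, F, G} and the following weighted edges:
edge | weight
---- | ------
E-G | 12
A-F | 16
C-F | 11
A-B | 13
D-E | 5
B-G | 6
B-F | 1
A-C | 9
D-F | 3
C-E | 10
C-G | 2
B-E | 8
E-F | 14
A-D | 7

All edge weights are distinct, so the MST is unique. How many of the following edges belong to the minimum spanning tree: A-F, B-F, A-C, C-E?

1

Kruskal's algorithm — process edges by increasing weight (ties by edge label):
B-F (1): add. Components now {A} {B,F} {C} {D} {E} {G}
C-G (2): add. Components now {A} {B,F} {C,G} {D} {E}
D-F (3): add. Components now {A} {B,D,F} {C,G} {E}
D-E (5): add. Components now {A} {B,D,E,F} {C,G}
B-G (6): add. Components now {A} {B,C,D,E,F,G}
A-D (7): add. Components now {A,B,C,D,E,F,G}
MST edge set: {B-F, C-G, D-F, D-E, B-G, A-D}.
Of the listed edges, {B-F} are in the MST → 1.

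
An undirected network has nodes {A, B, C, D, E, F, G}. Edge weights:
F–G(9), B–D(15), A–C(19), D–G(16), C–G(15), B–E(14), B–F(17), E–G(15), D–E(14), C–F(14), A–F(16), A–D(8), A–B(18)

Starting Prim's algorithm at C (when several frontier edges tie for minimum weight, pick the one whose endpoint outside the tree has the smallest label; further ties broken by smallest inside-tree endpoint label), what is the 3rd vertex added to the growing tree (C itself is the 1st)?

Prim's algorithm from C:
Step 1: frontier [C–F 14, C–G 15, A–C 19] → take C–F (14); add F.
Step 2: frontier [C–G 15, A–C 19, F–G 9, A–F 16, B–F 17] → take F–G (9); add G.
Step 3: frontier [A–C 19, A–F 16, B–F 17, E–G 15, D–G 16] → take E–G (15); add E.
Step 4: frontier [A–C 19, B–E 14, D–E 14, A–F 16, B–F 17, D–G 16] → take B–E (14); add B.
Step 5: frontier [B–D 15, A–B 18, A–C 19, D–E 14, A–F 16, D–G 16] → take D–E (14); add D.
Step 6: frontier [A–B 18, A–C 19, A–D 8, A–F 16] → take A–D (8); add A.
Vertex order: C, F, G, E, B, D, A. The 3rd vertex is G.

G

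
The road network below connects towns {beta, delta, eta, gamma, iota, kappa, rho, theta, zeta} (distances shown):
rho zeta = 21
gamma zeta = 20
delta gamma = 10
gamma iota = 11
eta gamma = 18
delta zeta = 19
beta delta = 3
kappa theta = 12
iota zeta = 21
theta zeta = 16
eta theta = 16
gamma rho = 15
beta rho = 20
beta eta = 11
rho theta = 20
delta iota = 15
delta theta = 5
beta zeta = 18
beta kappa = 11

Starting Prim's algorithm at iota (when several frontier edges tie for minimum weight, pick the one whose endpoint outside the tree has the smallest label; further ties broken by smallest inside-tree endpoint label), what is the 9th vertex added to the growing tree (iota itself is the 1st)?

zeta

Prim, starting at iota.
Step 1: cheapest edge leaving the tree is gamma iota (11); add gamma.
Step 2: cheapest edge leaving the tree is delta gamma (10); add delta.
Step 3: cheapest edge leaving the tree is beta delta (3); add beta.
Step 4: cheapest edge leaving the tree is delta theta (5); add theta.
Step 5: cheapest edge leaving the tree is beta eta (11); add eta.
Step 6: cheapest edge leaving the tree is beta kappa (11); add kappa.
Step 7: cheapest edge leaving the tree is gamma rho (15); add rho.
Step 8: cheapest edge leaving the tree is theta zeta (16); add zeta.
Vertex order: iota, gamma, delta, beta, theta, eta, kappa, rho, zeta. The 9th vertex is zeta.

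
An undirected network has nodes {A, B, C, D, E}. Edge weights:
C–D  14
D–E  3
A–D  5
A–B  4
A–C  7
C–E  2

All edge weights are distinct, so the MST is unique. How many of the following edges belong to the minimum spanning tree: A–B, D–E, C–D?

2

Kruskal: consider edges lightest-first.
C–E (2): add — endpoints in different components.
D–E (3): add — endpoints in different components.
A–B (4): add — endpoints in different components.
A–D (5): add — endpoints in different components.
MST edge set: {C–E, D–E, A–B, A–D}.
Of the listed edges, {A–B, D–E} are in the MST → 2.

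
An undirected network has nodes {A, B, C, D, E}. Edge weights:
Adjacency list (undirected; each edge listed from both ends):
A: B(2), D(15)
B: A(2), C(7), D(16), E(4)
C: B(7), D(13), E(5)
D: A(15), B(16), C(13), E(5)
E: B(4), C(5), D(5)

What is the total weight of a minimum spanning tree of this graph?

Prim's algorithm from B:
Step 1: cheapest edge leaving the tree is A-B (2); add A.
Step 2: cheapest edge leaving the tree is B-E (4); add E.
Step 3: cheapest edge leaving the tree is C-E (5); add C.
Step 4: cheapest edge leaving the tree is D-E (5); add D.
MST edges: A-B, B-E, C-E, D-E; total weight 2+4+5+5 = 16.

16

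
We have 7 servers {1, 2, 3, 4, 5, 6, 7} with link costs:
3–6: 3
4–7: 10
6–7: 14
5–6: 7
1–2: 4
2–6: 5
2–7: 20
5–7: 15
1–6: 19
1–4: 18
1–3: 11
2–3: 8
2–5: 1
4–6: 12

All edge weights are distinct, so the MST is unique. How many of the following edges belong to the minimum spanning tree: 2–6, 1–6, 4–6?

Sort edges by weight, then run Kruskal:
2–5 (1): add — endpoints in different components.
3–6 (3): add — endpoints in different components.
1–2 (4): add — endpoints in different components.
2–6 (5): add — endpoints in different components.
5–6 (7): skip — 5 and 6 already connected.
2–3 (8): skip — 2 and 3 already connected.
4–7 (10): add — endpoints in different components.
1–3 (11): skip — 1 and 3 already connected.
4–6 (12): add — endpoints in different components.
MST edge set: {2–5, 3–6, 1–2, 2–6, 4–7, 4–6}.
Of the listed edges, {2–6, 4–6} are in the MST → 2.

2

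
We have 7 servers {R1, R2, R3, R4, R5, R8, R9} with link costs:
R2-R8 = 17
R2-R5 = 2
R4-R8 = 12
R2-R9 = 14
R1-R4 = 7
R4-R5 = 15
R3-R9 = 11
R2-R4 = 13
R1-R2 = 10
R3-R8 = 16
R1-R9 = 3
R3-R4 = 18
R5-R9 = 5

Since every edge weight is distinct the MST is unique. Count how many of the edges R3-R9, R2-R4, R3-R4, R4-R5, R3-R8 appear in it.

Kruskal: consider edges lightest-first.
R2-R5 (2): add. Components now {R2,R5} {R9} {R1} {R8} {R4} {R3}
R1-R9 (3): add. Components now {R2,R5} {R1,R9} {R8} {R4} {R3}
R5-R9 (5): add. Components now {R1,R2,R5,R9} {R8} {R4} {R3}
R1-R4 (7): add. Components now {R1,R2,R4,R5,R9} {R8} {R3}
R1-R2 (10): skip — R1 and R2 already connected.
R3-R9 (11): add. Components now {R1,R2,R3,R4,R5,R9} {R8}
R4-R8 (12): add. Components now {R1,R2,R3,R4,R5,R8,R9}
MST edge set: {R2-R5, R1-R9, R5-R9, R1-R4, R3-R9, R4-R8}.
Of the listed edges, {R3-R9} are in the MST → 1.

1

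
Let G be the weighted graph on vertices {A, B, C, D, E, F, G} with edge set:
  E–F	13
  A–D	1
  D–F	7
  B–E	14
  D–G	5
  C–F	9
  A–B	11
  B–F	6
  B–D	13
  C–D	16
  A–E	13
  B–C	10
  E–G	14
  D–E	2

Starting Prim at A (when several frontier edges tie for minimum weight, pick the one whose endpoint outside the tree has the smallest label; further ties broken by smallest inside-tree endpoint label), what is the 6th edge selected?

C-F

Prim, starting at A.
Step 1: cheapest edge leaving the tree is A–D (1); add D.
Step 2: cheapest edge leaving the tree is D–E (2); add E.
Step 3: cheapest edge leaving the tree is D–G (5); add G.
Step 4: cheapest edge leaving the tree is D–F (7); add F.
Step 5: cheapest edge leaving the tree is B–F (6); add B.
Step 6: cheapest edge leaving the tree is C–F (9); add C.
The 6th edge added is C–F.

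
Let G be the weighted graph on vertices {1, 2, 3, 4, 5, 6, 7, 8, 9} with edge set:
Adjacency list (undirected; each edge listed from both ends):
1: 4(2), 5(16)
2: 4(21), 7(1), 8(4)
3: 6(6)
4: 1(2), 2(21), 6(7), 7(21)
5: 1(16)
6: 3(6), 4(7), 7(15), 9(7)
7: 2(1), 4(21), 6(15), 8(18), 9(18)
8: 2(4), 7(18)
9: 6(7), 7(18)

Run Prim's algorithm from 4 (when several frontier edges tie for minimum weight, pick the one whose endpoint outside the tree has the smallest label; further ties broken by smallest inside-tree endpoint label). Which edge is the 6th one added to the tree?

Prim's algorithm from 4:
Step 1: cheapest edge leaving the tree is 1 4 (2); add 1.
Step 2: cheapest edge leaving the tree is 4 6 (7); add 6.
Step 3: cheapest edge leaving the tree is 3 6 (6); add 3.
Step 4: cheapest edge leaving the tree is 6 9 (7); add 9.
Step 5: cheapest edge leaving the tree is 6 7 (15); add 7.
Step 6: cheapest edge leaving the tree is 2 7 (1); add 2.
Step 7: cheapest edge leaving the tree is 2 8 (4); add 8.
Step 8: cheapest edge leaving the tree is 1 5 (16); add 5.
The 6th edge added is 2 7.

2-7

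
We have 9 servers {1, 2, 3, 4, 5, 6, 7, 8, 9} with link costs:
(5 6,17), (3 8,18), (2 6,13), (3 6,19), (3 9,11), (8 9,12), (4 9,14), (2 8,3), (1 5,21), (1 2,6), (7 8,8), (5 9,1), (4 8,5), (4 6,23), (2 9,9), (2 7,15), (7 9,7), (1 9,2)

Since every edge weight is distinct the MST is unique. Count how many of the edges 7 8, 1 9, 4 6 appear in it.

1

Kruskal's algorithm — process edges by increasing weight (ties by edge label):
5 9 (1): add — endpoints in different components.
1 9 (2): add — endpoints in different components.
2 8 (3): add — endpoints in different components.
4 8 (5): add — endpoints in different components.
1 2 (6): add — endpoints in different components.
7 9 (7): add — endpoints in different components.
7 8 (8): skip — 7 and 8 already connected.
2 9 (9): skip — 2 and 9 already connected.
3 9 (11): add — endpoints in different components.
8 9 (12): skip — 8 and 9 already connected.
2 6 (13): add — endpoints in different components.
MST edge set: {5 9, 1 9, 2 8, 4 8, 1 2, 7 9, 3 9, 2 6}.
Of the listed edges, {1 9} are in the MST → 1.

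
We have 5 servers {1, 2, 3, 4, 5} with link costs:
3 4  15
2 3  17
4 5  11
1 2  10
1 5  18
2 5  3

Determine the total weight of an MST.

Grow the tree from 5 using Prim:
Step 1: cheapest edge leaving the tree is 2 5 (3); add 2.
Step 2: cheapest edge leaving the tree is 1 2 (10); add 1.
Step 3: cheapest edge leaving the tree is 4 5 (11); add 4.
Step 4: cheapest edge leaving the tree is 3 4 (15); add 3.
MST edges: 2 5, 1 2, 4 5, 3 4; total weight 3+10+11+15 = 39.

39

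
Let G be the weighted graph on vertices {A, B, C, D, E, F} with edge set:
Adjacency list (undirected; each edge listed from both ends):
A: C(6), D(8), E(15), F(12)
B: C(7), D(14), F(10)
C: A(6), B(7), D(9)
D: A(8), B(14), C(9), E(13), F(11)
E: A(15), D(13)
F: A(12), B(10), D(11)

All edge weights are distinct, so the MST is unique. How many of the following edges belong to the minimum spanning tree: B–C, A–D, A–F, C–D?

2

Sort edges by weight, then run Kruskal:
A–C (6): add. Components now {A,C} {B} {D} {E} {F}
B–C (7): add. Components now {A,B,C} {D} {E} {F}
A–D (8): add. Components now {A,B,C,D} {E} {F}
C–D (9): skip — C and D already connected.
B–F (10): add. Components now {A,B,C,D,F} {E}
D–F (11): skip — D and F already connected.
A–F (12): skip — A and F already connected.
D–E (13): add. Components now {A,B,C,D,E,F}
MST edge set: {A–C, B–C, A–D, B–F, D–E}.
Of the listed edges, {B–C, A–D} are in the MST → 2.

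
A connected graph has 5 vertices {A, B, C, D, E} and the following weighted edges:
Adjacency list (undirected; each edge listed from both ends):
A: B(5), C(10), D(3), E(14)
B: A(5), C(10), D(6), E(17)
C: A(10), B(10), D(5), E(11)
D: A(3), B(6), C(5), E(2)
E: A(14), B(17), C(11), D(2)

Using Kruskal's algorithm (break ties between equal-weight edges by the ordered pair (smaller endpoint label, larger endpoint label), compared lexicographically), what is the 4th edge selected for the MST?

Kruskal: consider edges lightest-first.
D—E (2): add. Components now {A} {B} {C} {D,E}
A—D (3): add. Components now {A,D,E} {B} {C}
A—B (5): add. Components now {A,B,D,E} {C}
C—D (5): add. Components now {A,B,C,D,E}
The 4th edge added is C—D.

C-D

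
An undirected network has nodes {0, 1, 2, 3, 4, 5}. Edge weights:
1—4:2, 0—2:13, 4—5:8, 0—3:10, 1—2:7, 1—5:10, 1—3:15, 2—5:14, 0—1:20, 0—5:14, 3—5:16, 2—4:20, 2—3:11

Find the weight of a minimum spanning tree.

Prim's algorithm from 4:
Step 1: frontier [1—4 2, 4—5 8, 2—4 20] → take 1—4 (2); add 1.
Step 2: frontier [1—2 7, 1—5 10, 1—3 15, 0—1 20, 4—5 8, 2—4 20] → take 1—2 (7); add 2.
Step 3: frontier [1—5 10, 1—3 15, 0—1 20, 2—3 11, 0—2 13, 2—5 14, 4—5 8] → take 4—5 (8); add 5.
Step 4: frontier [1—3 15, 0—1 20, 2—3 11, 0—2 13, 0—5 14, 3—5 16] → take 2—3 (11); add 3.
Step 5: frontier [0—1 20, 0—2 13, 0—3 10, 0—5 14] → take 0—3 (10); add 0.
MST edges: 1—4, 1—2, 4—5, 2—3, 0—3; total weight 2+7+8+11+10 = 38.

38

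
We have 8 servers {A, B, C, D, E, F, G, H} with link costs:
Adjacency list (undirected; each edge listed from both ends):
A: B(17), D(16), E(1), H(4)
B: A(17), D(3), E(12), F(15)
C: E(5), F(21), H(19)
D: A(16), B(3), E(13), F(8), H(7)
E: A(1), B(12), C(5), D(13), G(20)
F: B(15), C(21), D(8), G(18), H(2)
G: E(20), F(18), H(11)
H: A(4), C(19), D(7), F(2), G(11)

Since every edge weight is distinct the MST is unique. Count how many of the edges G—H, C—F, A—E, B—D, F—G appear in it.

Kruskal: consider edges lightest-first.
A—E (1): add — endpoints in different components.
F—H (2): add — endpoints in different components.
B—D (3): add — endpoints in different components.
A—H (4): add — endpoints in different components.
C—E (5): add — endpoints in different components.
D—H (7): add — endpoints in different components.
D—F (8): skip — D and F already connected.
G—H (11): add — endpoints in different components.
MST edge set: {A—E, F—H, B—D, A—H, C—E, D—H, G—H}.
Of the listed edges, {G—H, A—E, B—D} are in the MST → 3.

3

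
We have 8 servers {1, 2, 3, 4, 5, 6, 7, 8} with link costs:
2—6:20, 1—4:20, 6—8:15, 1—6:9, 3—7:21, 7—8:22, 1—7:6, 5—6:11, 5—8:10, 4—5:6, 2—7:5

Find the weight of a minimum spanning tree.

68

Kruskal's algorithm — process edges by increasing weight (ties by edge label):
2—7 (5): add — endpoints in different components.
1—7 (6): add — endpoints in different components.
4—5 (6): add — endpoints in different components.
1—6 (9): add — endpoints in different components.
5—8 (10): add — endpoints in different components.
5—6 (11): add — endpoints in different components.
6—8 (15): skip — 6 and 8 already connected.
1—4 (20): skip — 1 and 4 already connected.
2—6 (20): skip — 2 and 6 already connected.
3—7 (21): add — endpoints in different components.
MST edges: 2—7, 1—7, 4—5, 1—6, 5—8, 5—6, 3—7; total weight 5+6+6+9+10+11+21 = 68.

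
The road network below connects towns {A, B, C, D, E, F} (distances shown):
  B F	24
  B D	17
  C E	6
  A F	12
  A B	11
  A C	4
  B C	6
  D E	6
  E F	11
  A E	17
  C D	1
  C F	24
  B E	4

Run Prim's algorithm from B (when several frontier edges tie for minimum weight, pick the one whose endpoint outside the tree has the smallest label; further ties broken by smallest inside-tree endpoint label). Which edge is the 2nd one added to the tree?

B-C

Grow the tree from B using Prim:
Step 1: frontier [B E 4, B C 6, A B 11, B D 17, B F 24] → take B E (4); add E.
Step 2: frontier [B C 6, A B 11, B D 17, B F 24, C E 6, D E 6, E F 11, A E 17] → take B C (6); add C.
Step 3: frontier [A B 11, B D 17, B F 24, C D 1, A C 4, C F 24, D E 6, E F 11, A E 17] → take C D (1); add D.
Step 4: frontier [A B 11, B F 24, A C 4, C F 24, E F 11, A E 17] → take A C (4); add A.
Step 5: frontier [A F 12, B F 24, C F 24, E F 11] → take E F (11); add F.
The 2nd edge added is B C.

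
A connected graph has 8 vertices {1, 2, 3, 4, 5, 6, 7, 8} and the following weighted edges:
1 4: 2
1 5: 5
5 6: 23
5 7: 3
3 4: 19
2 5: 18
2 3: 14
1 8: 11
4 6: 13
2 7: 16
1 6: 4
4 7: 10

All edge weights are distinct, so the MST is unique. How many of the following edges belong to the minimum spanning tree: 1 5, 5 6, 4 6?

1

Kruskal: consider edges lightest-first.
1 4 (2): add — endpoints in different components.
5 7 (3): add — endpoints in different components.
1 6 (4): add — endpoints in different components.
1 5 (5): add — endpoints in different components.
4 7 (10): skip — 4 and 7 already connected.
1 8 (11): add — endpoints in different components.
4 6 (13): skip — 4 and 6 already connected.
2 3 (14): add — endpoints in different components.
2 7 (16): add — endpoints in different components.
MST edge set: {1 4, 5 7, 1 6, 1 5, 1 8, 2 3, 2 7}.
Of the listed edges, {1 5} are in the MST → 1.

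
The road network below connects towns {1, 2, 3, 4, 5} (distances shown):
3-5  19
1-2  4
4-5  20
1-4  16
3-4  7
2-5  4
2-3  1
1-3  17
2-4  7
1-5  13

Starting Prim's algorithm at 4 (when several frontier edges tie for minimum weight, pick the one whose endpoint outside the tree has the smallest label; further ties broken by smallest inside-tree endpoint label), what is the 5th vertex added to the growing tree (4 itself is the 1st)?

5

Grow the tree from 4 using Prim:
Step 1: cheapest edge leaving the tree is 2-4 (7); add 2.
Step 2: cheapest edge leaving the tree is 2-3 (1); add 3.
Step 3: cheapest edge leaving the tree is 1-2 (4); add 1.
Step 4: cheapest edge leaving the tree is 2-5 (4); add 5.
Vertex order: 4, 2, 3, 1, 5. The 5th vertex is 5.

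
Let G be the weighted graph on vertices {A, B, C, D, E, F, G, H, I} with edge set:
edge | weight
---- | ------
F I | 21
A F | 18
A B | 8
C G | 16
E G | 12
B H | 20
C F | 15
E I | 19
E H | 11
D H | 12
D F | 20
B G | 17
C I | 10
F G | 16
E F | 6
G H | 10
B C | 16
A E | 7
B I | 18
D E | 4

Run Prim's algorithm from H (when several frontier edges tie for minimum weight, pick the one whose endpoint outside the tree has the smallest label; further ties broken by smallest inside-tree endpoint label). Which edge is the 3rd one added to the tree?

D-E

Prim, starting at H.
Step 1: cheapest edge leaving the tree is G H (10); add G.
Step 2: cheapest edge leaving the tree is E H (11); add E.
Step 3: cheapest edge leaving the tree is D E (4); add D.
Step 4: cheapest edge leaving the tree is E F (6); add F.
Step 5: cheapest edge leaving the tree is A E (7); add A.
Step 6: cheapest edge leaving the tree is A B (8); add B.
Step 7: cheapest edge leaving the tree is C F (15); add C.
Step 8: cheapest edge leaving the tree is C I (10); add I.
The 3rd edge added is D E.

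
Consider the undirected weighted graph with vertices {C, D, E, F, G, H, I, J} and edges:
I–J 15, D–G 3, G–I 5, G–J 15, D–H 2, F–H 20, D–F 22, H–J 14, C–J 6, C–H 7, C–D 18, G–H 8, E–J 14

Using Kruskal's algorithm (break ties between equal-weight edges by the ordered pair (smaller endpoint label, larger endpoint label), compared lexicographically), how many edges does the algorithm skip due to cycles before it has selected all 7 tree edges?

Kruskal: consider edges lightest-first.
D–H (2): add — endpoints in different components.
D–G (3): add — endpoints in different components.
G–I (5): add — endpoints in different components.
C–J (6): add — endpoints in different components.
C–H (7): add — endpoints in different components.
G–H (8): skip — G and H already connected.
E–J (14): add — endpoints in different components.
H–J (14): skip — H and J already connected.
G–J (15): skip — G and J already connected.
I–J (15): skip — I and J already connected.
C–D (18): skip — C and D already connected.
F–H (20): add — endpoints in different components.
Edges rejected before the tree was complete: 5.

5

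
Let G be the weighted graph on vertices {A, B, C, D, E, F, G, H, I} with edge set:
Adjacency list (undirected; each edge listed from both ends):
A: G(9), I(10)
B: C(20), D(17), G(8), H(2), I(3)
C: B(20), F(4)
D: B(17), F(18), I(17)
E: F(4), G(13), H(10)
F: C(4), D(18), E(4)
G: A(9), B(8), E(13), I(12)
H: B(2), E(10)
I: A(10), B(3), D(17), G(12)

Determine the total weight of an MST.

Kruskal: consider edges lightest-first.
B–H (2): add — endpoints in different components.
B–I (3): add — endpoints in different components.
C–F (4): add — endpoints in different components.
E–F (4): add — endpoints in different components.
B–G (8): add — endpoints in different components.
A–G (9): add — endpoints in different components.
A–I (10): skip — A and I already connected.
E–H (10): add — endpoints in different components.
G–I (12): skip — G and I already connected.
E–G (13): skip — E and G already connected.
B–D (17): add — endpoints in different components.
MST edges: B–H, B–I, C–F, E–F, B–G, A–G, E–H, B–D; total weight 2+3+4+4+8+9+10+17 = 57.

57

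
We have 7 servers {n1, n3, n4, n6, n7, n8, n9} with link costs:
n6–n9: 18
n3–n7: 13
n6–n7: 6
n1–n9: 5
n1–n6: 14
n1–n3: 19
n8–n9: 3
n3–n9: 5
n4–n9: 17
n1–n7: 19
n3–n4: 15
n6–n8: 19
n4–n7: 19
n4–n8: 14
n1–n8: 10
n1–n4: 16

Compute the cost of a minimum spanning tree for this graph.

46

Sort edges by weight, then run Kruskal:
n8–n9 (3): add — endpoints in different components.
n1–n9 (5): add — endpoints in different components.
n3–n9 (5): add — endpoints in different components.
n6–n7 (6): add — endpoints in different components.
n1–n8 (10): skip — n8 and n1 already connected.
n3–n7 (13): add — endpoints in different components.
n1–n6 (14): skip — n6 and n1 already connected.
n4–n8 (14): add — endpoints in different components.
MST edges: n8–n9, n1–n9, n3–n9, n6–n7, n3–n7, n4–n8; total weight 3+5+5+6+13+14 = 46.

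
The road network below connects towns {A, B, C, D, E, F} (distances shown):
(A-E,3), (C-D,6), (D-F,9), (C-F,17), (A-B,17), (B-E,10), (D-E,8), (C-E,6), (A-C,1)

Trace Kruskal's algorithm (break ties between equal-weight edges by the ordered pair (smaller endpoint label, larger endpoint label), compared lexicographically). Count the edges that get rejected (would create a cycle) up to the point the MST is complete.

Kruskal: consider edges lightest-first.
A-C (1): add — endpoints in different components.
A-E (3): add — endpoints in different components.
C-D (6): add — endpoints in different components.
C-E (6): skip — C and E already connected.
D-E (8): skip — D and E already connected.
D-F (9): add — endpoints in different components.
B-E (10): add — endpoints in different components.
Edges rejected before the tree was complete: 2.

2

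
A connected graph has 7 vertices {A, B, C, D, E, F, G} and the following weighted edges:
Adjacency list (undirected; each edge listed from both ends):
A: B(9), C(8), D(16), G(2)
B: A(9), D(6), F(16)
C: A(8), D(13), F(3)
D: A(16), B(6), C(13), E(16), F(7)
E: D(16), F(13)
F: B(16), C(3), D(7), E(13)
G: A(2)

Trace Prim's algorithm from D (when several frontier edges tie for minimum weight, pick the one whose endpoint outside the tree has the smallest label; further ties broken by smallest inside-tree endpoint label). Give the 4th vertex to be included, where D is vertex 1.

Grow the tree from D using Prim:
Step 1: frontier [B D 6, D F 7, C D 13, A D 16, D E 16] → take B D (6); add B.
Step 2: frontier [A B 9, B F 16, D F 7, C D 13, A D 16, D E 16] → take D F (7); add F.
Step 3: frontier [A B 9, C D 13, A D 16, D E 16, C F 3, E F 13] → take C F (3); add C.
Step 4: frontier [A B 9, A C 8, A D 16, D E 16, E F 13] → take A C (8); add A.
Step 5: frontier [A G 2, D E 16, E F 13] → take A G (2); add G.
Step 6: frontier [D E 16, E F 13] → take E F (13); add E.
Vertex order: D, B, F, C, A, G, E. The 4th vertex is C.

C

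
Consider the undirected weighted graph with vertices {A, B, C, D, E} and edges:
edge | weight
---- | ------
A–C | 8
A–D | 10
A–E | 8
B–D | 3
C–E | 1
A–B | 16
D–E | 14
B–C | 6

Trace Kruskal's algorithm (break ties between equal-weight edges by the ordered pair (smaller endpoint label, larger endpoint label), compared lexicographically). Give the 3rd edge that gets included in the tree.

Kruskal: consider edges lightest-first.
C–E (1): add — endpoints in different components.
B–D (3): add — endpoints in different components.
B–C (6): add — endpoints in different components.
A–C (8): add — endpoints in different components.
The 3rd edge added is B–C.

B-C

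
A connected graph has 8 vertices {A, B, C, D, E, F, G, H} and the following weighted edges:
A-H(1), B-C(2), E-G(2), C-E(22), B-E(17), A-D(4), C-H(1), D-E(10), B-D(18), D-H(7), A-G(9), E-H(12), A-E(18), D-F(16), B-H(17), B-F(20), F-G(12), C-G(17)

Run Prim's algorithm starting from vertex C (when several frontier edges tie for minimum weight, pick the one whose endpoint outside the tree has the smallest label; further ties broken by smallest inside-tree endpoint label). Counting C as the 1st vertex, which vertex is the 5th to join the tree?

D

Prim's algorithm from C:
Step 1: cheapest edge leaving the tree is C-H (1); add H.
Step 2: cheapest edge leaving the tree is A-H (1); add A.
Step 3: cheapest edge leaving the tree is B-C (2); add B.
Step 4: cheapest edge leaving the tree is A-D (4); add D.
Step 5: cheapest edge leaving the tree is A-G (9); add G.
Step 6: cheapest edge leaving the tree is E-G (2); add E.
Step 7: cheapest edge leaving the tree is F-G (12); add F.
Vertex order: C, H, A, B, D, G, E, F. The 5th vertex is D.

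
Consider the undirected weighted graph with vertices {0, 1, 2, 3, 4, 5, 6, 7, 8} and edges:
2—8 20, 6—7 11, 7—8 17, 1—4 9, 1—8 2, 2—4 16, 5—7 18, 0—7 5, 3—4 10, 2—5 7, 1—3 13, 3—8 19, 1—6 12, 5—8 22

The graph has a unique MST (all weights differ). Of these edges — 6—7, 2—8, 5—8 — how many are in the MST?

Kruskal: consider edges lightest-first.
1—8 (2): add — endpoints in different components.
0—7 (5): add — endpoints in different components.
2—5 (7): add — endpoints in different components.
1—4 (9): add — endpoints in different components.
3—4 (10): add — endpoints in different components.
6—7 (11): add — endpoints in different components.
1—6 (12): add — endpoints in different components.
1—3 (13): skip — 1 and 3 already connected.
2—4 (16): add — endpoints in different components.
MST edge set: {1—8, 0—7, 2—5, 1—4, 3—4, 6—7, 1—6, 2—4}.
Of the listed edges, {6—7} are in the MST → 1.

1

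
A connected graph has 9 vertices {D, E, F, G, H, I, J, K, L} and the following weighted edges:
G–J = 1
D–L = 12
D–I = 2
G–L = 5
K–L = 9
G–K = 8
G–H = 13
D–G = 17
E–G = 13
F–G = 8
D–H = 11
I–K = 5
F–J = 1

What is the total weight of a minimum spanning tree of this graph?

46

Grow the tree from J using Prim:
Step 1: frontier [F–J 1, G–J 1] → take F–J (1); add F.
Step 2: frontier [F–G 8, G–J 1] → take G–J (1); add G.
Step 3: frontier [G–L 5, G–K 8, E–G 13, G–H 13, D–G 17] → take G–L (5); add L.
Step 4: frontier [G–K 8, E–G 13, G–H 13, D–G 17, K–L 9, D–L 12] → take G–K (8); add K.
Step 5: frontier [E–G 13, G–H 13, D–G 17, I–K 5, D–L 12] → take I–K (5); add I.
Step 6: frontier [E–G 13, G–H 13, D–G 17, D–I 2, D–L 12] → take D–I (2); add D.
Step 7: frontier [D–H 11, E–G 13, G–H 13] → take D–H (11); add H.
Step 8: frontier [E–G 13] → take E–G (13); add E.
MST edges: F–J, G–J, G–L, G–K, I–K, D–I, D–H, E–G; total weight 1+1+5+8+5+2+11+13 = 46.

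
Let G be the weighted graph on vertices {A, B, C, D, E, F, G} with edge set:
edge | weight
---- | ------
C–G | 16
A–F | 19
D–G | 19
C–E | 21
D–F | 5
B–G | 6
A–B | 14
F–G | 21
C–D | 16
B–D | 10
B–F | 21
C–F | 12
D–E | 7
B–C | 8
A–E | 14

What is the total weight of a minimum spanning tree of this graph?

Grow the tree from D using Prim:
Step 1: cheapest edge leaving the tree is D–F (5); add F.
Step 2: cheapest edge leaving the tree is D–E (7); add E.
Step 3: cheapest edge leaving the tree is B–D (10); add B.
Step 4: cheapest edge leaving the tree is B–G (6); add G.
Step 5: cheapest edge leaving the tree is B–C (8); add C.
Step 6: cheapest edge leaving the tree is A–B (14); add A.
MST edges: D–F, D–E, B–D, B–G, B–C, A–B; total weight 5+7+10+6+8+14 = 50.

50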